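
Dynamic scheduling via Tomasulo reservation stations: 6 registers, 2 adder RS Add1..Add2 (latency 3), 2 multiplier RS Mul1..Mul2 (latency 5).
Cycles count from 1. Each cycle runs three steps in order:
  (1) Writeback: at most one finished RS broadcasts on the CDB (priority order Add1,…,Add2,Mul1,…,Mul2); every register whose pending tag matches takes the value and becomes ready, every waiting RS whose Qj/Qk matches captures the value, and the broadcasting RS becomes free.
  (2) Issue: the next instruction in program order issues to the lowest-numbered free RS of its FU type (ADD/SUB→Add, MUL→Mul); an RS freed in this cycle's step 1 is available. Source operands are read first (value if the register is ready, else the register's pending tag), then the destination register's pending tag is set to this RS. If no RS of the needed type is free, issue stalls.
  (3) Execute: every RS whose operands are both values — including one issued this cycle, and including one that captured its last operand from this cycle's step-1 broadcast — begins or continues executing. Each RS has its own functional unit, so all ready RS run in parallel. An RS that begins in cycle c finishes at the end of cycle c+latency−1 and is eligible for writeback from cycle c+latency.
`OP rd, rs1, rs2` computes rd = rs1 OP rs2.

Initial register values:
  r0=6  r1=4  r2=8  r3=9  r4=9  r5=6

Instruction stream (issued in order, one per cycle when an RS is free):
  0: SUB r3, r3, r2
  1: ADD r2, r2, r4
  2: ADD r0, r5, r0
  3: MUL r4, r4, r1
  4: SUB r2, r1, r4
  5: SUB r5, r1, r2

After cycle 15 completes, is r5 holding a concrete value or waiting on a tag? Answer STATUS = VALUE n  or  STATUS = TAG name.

cycle 1: issue SUB r3<-Add1 // r0:6,r1:4,r2:8,r3:Add1,r4:9,r5:6
cycle 2: issue ADD r2<-Add2 // r0:6,r1:4,r2:Add2,r3:Add1,r4:9,r5:6
cycle 3: stall // r0:6,r1:4,r2:Add2,r3:Add1,r4:9,r5:6
cycle 4: CDB Add1=1; issue ADD r0<-Add1 // r0:Add1,r1:4,r2:Add2,r3:1,r4:9,r5:6
cycle 5: CDB Add2=17; issue MUL r4<-Mul1 // r0:Add1,r1:4,r2:17,r3:1,r4:Mul1,r5:6
cycle 6: issue SUB r2<-Add2 // r0:Add1,r1:4,r2:Add2,r3:1,r4:Mul1,r5:6
cycle 7: CDB Add1=12; issue SUB r5<-Add1 // r0:12,r1:4,r2:Add2,r3:1,r4:Mul1,r5:Add1
cycle 8: - // r0:12,r1:4,r2:Add2,r3:1,r4:Mul1,r5:Add1
cycle 9: - // r0:12,r1:4,r2:Add2,r3:1,r4:Mul1,r5:Add1
cycle 10: CDB Mul1=36 // r0:12,r1:4,r2:Add2,r3:1,r4:36,r5:Add1
cycle 11: - // r0:12,r1:4,r2:Add2,r3:1,r4:36,r5:Add1
cycle 12: - // r0:12,r1:4,r2:Add2,r3:1,r4:36,r5:Add1
cycle 13: CDB Add2=-32 // r0:12,r1:4,r2:-32,r3:1,r4:36,r5:Add1
cycle 14: - // r0:12,r1:4,r2:-32,r3:1,r4:36,r5:Add1
cycle 15: - // r0:12,r1:4,r2:-32,r3:1,r4:36,r5:Add1

STATUS = TAG Add1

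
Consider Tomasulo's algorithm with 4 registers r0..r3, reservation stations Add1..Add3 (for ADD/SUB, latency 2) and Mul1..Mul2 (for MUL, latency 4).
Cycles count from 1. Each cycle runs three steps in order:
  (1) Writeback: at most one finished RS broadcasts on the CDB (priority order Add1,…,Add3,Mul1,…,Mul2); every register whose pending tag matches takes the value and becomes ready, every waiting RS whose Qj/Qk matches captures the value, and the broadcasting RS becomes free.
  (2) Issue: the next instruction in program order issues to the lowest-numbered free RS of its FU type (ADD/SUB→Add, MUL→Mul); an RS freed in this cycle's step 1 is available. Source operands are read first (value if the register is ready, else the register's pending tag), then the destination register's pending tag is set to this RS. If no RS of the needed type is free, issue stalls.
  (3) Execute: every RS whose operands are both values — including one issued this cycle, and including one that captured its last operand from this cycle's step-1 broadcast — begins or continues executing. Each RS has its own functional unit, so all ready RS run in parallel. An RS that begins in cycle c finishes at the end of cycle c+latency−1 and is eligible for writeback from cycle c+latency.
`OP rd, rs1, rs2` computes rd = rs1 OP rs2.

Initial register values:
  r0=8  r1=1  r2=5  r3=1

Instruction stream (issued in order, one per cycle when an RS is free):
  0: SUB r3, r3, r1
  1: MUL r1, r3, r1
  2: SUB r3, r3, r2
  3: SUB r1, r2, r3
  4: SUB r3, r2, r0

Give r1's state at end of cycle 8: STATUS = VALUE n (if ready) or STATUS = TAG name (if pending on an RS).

  c1: issue SUB r3<-Add1  regs: r0:8,r1:1,r2:5,r3:Add1
  c2: issue MUL r1<-Mul1  regs: r0:8,r1:Mul1,r2:5,r3:Add1
  c3: CDB Add1=0; issue SUB r3<-Add1  regs: r0:8,r1:Mul1,r2:5,r3:Add1
  c4: issue SUB r1<-Add2  regs: r0:8,r1:Add2,r2:5,r3:Add1
  c5: CDB Add1=-5; issue SUB r3<-Add1  regs: r0:8,r1:Add2,r2:5,r3:Add1
  c6: -  regs: r0:8,r1:Add2,r2:5,r3:Add1
  c7: CDB Add1=-3  regs: r0:8,r1:Add2,r2:5,r3:-3
  c8: CDB Add2=10  regs: r0:8,r1:10,r2:5,r3:-3

STATUS = VALUE 10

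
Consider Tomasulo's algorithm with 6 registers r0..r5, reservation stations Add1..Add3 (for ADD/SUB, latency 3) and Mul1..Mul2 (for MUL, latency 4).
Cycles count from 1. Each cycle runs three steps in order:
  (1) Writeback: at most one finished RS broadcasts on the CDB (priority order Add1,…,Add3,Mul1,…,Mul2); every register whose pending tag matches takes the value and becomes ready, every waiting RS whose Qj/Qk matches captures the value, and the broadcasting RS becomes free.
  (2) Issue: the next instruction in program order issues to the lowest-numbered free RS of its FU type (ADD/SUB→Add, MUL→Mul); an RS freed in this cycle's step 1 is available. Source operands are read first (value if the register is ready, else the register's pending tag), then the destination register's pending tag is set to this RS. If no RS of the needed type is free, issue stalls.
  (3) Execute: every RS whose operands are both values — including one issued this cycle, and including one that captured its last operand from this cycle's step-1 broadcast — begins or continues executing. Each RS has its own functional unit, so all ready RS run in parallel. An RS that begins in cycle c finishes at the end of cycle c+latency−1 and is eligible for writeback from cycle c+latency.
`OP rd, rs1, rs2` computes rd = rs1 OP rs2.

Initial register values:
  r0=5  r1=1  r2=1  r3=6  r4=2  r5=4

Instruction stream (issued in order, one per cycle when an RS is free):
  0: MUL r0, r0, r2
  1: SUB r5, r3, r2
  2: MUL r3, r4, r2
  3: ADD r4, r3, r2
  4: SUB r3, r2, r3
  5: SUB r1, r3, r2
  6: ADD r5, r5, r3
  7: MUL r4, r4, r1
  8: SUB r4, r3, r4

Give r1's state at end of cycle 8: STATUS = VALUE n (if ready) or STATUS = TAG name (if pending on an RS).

c1: issue MUL r0<-Mul1 | r0:Mul1,r1:1,r2:1,r3:6,r4:2,r5:4
c2: issue SUB r5<-Add1 | r0:Mul1,r1:1,r2:1,r3:6,r4:2,r5:Add1
c3: issue MUL r3<-Mul2 | r0:Mul1,r1:1,r2:1,r3:Mul2,r4:2,r5:Add1
c4: issue ADD r4<-Add2 | r0:Mul1,r1:1,r2:1,r3:Mul2,r4:Add2,r5:Add1
c5: CDB Add1=5; issue SUB r3<-Add1 | r0:Mul1,r1:1,r2:1,r3:Add1,r4:Add2,r5:5
c6: CDB Mul1=5; issue SUB r1<-Add3 | r0:5,r1:Add3,r2:1,r3:Add1,r4:Add2,r5:5
c7: CDB Mul2=2; stall | r0:5,r1:Add3,r2:1,r3:Add1,r4:Add2,r5:5
c8: stall | r0:5,r1:Add3,r2:1,r3:Add1,r4:Add2,r5:5

STATUS = TAG Add3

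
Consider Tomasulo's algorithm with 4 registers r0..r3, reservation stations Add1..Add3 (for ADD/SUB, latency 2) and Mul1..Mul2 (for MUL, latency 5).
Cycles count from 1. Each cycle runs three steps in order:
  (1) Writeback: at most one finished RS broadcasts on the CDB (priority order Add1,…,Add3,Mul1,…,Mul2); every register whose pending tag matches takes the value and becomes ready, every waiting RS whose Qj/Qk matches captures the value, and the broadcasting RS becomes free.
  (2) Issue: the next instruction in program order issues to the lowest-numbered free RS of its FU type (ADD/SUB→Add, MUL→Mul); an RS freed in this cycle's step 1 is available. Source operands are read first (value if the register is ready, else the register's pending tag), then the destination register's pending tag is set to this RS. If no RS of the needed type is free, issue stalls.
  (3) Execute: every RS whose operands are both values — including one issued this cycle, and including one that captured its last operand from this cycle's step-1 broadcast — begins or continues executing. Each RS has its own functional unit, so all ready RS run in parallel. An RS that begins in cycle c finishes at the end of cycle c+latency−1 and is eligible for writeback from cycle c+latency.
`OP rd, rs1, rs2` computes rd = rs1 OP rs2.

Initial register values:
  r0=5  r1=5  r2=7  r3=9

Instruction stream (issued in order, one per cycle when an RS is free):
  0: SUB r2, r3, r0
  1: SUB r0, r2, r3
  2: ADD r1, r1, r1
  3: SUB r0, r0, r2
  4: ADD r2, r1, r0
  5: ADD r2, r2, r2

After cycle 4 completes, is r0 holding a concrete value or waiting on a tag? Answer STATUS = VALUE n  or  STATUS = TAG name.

  c1: issue SUB r2<-Add1  regs: r0:5,r1:5,r2:Add1,r3:9
  c2: issue SUB r0<-Add2  regs: r0:Add2,r1:5,r2:Add1,r3:9
  c3: CDB Add1=4; issue ADD r1<-Add1  regs: r0:Add2,r1:Add1,r2:4,r3:9
  c4: issue SUB r0<-Add3  regs: r0:Add3,r1:Add1,r2:4,r3:9

STATUS = TAG Add3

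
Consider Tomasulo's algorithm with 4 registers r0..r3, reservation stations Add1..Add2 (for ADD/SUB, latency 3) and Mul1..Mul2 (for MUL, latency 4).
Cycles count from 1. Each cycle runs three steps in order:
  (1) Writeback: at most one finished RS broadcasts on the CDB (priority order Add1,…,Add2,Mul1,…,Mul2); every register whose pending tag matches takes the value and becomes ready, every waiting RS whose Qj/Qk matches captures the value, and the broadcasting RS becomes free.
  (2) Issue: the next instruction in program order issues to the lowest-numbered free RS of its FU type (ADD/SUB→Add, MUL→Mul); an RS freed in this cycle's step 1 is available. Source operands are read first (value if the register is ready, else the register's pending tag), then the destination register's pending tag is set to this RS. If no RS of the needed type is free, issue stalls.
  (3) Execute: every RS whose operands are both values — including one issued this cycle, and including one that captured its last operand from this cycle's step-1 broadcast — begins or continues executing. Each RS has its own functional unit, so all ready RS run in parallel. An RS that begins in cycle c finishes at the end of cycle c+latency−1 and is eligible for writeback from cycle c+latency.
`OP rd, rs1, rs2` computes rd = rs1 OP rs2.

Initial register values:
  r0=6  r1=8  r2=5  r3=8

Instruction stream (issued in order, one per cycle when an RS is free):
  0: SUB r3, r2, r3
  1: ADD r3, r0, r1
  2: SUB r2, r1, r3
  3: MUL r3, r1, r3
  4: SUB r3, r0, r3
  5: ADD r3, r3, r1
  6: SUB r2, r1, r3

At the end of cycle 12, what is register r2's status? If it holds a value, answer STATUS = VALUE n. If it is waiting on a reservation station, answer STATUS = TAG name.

c1: issue SUB r3<-Add1 | r0:6,r1:8,r2:5,r3:Add1
c2: issue ADD r3<-Add2 | r0:6,r1:8,r2:5,r3:Add2
c3: stall | r0:6,r1:8,r2:5,r3:Add2
c4: CDB Add1=-3; issue SUB r2<-Add1 | r0:6,r1:8,r2:Add1,r3:Add2
c5: CDB Add2=14; issue MUL r3<-Mul1 | r0:6,r1:8,r2:Add1,r3:Mul1
c6: issue SUB r3<-Add2 | r0:6,r1:8,r2:Add1,r3:Add2
c7: stall | r0:6,r1:8,r2:Add1,r3:Add2
c8: CDB Add1=-6; issue ADD r3<-Add1 | r0:6,r1:8,r2:-6,r3:Add1
c9: CDB Mul1=112; stall | r0:6,r1:8,r2:-6,r3:Add1
c10: stall | r0:6,r1:8,r2:-6,r3:Add1
c11: stall | r0:6,r1:8,r2:-6,r3:Add1
c12: CDB Add2=-106; issue SUB r2<-Add2 | r0:6,r1:8,r2:Add2,r3:Add1

STATUS = TAG Add2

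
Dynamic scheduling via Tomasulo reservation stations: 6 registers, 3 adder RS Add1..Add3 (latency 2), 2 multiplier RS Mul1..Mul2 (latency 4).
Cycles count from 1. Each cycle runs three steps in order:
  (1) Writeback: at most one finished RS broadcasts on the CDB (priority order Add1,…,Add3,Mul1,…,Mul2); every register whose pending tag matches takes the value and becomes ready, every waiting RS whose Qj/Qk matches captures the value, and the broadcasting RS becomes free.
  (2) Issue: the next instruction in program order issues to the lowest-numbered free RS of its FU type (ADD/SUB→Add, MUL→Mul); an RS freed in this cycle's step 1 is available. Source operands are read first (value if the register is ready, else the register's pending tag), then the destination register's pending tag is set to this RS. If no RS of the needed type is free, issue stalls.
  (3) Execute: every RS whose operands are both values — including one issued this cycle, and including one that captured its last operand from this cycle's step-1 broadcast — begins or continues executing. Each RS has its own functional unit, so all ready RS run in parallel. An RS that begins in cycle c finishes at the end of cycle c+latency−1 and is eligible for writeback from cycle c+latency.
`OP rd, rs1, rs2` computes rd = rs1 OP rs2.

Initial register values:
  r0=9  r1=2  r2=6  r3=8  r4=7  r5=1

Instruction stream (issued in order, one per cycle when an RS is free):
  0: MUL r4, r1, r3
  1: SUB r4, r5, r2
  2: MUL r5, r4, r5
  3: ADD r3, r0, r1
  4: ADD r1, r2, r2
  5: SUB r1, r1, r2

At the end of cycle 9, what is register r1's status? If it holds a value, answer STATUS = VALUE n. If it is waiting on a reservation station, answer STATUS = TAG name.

STATUS = VALUE 6

c1: issue MUL r4<-Mul1 | r0:9,r1:2,r2:6,r3:8,r4:Mul1,r5:1
c2: issue SUB r4<-Add1 | r0:9,r1:2,r2:6,r3:8,r4:Add1,r5:1
c3: issue MUL r5<-Mul2 | r0:9,r1:2,r2:6,r3:8,r4:Add1,r5:Mul2
c4: CDB Add1=-5; issue ADD r3<-Add1 | r0:9,r1:2,r2:6,r3:Add1,r4:-5,r5:Mul2
c5: CDB Mul1=16; issue ADD r1<-Add2 | r0:9,r1:Add2,r2:6,r3:Add1,r4:-5,r5:Mul2
c6: CDB Add1=11; issue SUB r1<-Add1 | r0:9,r1:Add1,r2:6,r3:11,r4:-5,r5:Mul2
c7: CDB Add2=12 | r0:9,r1:Add1,r2:6,r3:11,r4:-5,r5:Mul2
c8: CDB Mul2=-5 | r0:9,r1:Add1,r2:6,r3:11,r4:-5,r5:-5
c9: CDB Add1=6 | r0:9,r1:6,r2:6,r3:11,r4:-5,r5:-5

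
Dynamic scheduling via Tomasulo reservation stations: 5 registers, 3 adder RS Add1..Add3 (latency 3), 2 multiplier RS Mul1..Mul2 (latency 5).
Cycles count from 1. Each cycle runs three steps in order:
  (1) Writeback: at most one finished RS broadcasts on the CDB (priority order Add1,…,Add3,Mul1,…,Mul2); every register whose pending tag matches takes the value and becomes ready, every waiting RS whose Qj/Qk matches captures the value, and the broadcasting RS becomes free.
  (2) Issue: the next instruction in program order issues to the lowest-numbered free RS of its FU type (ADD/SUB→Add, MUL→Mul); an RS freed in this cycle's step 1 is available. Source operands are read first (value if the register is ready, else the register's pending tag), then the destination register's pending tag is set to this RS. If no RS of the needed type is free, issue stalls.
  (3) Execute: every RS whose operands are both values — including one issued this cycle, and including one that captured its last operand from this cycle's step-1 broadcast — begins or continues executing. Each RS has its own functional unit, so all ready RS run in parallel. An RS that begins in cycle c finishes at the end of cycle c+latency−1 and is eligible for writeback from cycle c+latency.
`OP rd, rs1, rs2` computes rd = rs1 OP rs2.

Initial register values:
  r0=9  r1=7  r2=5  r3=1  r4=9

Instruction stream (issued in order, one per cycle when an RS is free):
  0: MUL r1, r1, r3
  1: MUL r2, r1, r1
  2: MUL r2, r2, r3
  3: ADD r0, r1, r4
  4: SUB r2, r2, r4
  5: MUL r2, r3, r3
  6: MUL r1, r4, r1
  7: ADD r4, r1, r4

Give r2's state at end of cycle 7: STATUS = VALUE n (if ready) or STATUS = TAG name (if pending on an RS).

cycle 1: issue MUL r1<-Mul1 // r0:9,r1:Mul1,r2:5,r3:1,r4:9
cycle 2: issue MUL r2<-Mul2 // r0:9,r1:Mul1,r2:Mul2,r3:1,r4:9
cycle 3: stall // r0:9,r1:Mul1,r2:Mul2,r3:1,r4:9
cycle 4: stall // r0:9,r1:Mul1,r2:Mul2,r3:1,r4:9
cycle 5: stall // r0:9,r1:Mul1,r2:Mul2,r3:1,r4:9
cycle 6: CDB Mul1=7; issue MUL r2<-Mul1 // r0:9,r1:7,r2:Mul1,r3:1,r4:9
cycle 7: issue ADD r0<-Add1 // r0:Add1,r1:7,r2:Mul1,r3:1,r4:9

STATUS = TAG Mul1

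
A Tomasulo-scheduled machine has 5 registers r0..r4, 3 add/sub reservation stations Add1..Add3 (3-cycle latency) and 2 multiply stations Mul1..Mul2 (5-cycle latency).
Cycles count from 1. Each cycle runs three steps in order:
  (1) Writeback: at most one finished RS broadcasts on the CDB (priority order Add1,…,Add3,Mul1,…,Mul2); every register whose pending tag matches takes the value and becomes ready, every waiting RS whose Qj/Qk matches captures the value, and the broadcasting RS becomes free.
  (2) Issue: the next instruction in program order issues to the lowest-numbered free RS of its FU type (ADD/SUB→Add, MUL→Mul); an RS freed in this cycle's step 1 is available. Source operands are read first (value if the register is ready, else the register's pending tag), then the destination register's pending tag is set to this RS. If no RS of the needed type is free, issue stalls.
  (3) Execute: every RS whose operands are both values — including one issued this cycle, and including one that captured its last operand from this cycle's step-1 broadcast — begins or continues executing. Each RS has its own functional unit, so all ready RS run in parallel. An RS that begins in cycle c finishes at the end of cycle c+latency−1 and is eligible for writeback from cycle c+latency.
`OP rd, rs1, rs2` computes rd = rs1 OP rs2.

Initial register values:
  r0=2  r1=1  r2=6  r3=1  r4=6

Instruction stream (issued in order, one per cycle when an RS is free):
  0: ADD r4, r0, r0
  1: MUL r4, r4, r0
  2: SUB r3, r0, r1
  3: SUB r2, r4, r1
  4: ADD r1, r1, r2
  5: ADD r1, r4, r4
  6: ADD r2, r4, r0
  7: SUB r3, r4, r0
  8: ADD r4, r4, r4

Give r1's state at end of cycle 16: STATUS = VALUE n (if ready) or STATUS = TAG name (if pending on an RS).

c1: issue ADD r4<-Add1 | r0:2,r1:1,r2:6,r3:1,r4:Add1
c2: issue MUL r4<-Mul1 | r0:2,r1:1,r2:6,r3:1,r4:Mul1
c3: issue SUB r3<-Add2 | r0:2,r1:1,r2:6,r3:Add2,r4:Mul1
c4: CDB Add1=4; issue SUB r2<-Add1 | r0:2,r1:1,r2:Add1,r3:Add2,r4:Mul1
c5: issue ADD r1<-Add3 | r0:2,r1:Add3,r2:Add1,r3:Add2,r4:Mul1
c6: CDB Add2=1; issue ADD r1<-Add2 | r0:2,r1:Add2,r2:Add1,r3:1,r4:Mul1
c7: stall | r0:2,r1:Add2,r2:Add1,r3:1,r4:Mul1
c8: stall | r0:2,r1:Add2,r2:Add1,r3:1,r4:Mul1
c9: CDB Mul1=8; stall | r0:2,r1:Add2,r2:Add1,r3:1,r4:8
c10: stall | r0:2,r1:Add2,r2:Add1,r3:1,r4:8
c11: stall | r0:2,r1:Add2,r2:Add1,r3:1,r4:8
c12: CDB Add1=7; issue ADD r2<-Add1 | r0:2,r1:Add2,r2:Add1,r3:1,r4:8
c13: CDB Add2=16; issue SUB r3<-Add2 | r0:2,r1:16,r2:Add1,r3:Add2,r4:8
c14: stall | r0:2,r1:16,r2:Add1,r3:Add2,r4:8
c15: CDB Add1=10; issue ADD r4<-Add1 | r0:2,r1:16,r2:10,r3:Add2,r4:Add1
c16: CDB Add2=6 | r0:2,r1:16,r2:10,r3:6,r4:Add1

STATUS = VALUE 16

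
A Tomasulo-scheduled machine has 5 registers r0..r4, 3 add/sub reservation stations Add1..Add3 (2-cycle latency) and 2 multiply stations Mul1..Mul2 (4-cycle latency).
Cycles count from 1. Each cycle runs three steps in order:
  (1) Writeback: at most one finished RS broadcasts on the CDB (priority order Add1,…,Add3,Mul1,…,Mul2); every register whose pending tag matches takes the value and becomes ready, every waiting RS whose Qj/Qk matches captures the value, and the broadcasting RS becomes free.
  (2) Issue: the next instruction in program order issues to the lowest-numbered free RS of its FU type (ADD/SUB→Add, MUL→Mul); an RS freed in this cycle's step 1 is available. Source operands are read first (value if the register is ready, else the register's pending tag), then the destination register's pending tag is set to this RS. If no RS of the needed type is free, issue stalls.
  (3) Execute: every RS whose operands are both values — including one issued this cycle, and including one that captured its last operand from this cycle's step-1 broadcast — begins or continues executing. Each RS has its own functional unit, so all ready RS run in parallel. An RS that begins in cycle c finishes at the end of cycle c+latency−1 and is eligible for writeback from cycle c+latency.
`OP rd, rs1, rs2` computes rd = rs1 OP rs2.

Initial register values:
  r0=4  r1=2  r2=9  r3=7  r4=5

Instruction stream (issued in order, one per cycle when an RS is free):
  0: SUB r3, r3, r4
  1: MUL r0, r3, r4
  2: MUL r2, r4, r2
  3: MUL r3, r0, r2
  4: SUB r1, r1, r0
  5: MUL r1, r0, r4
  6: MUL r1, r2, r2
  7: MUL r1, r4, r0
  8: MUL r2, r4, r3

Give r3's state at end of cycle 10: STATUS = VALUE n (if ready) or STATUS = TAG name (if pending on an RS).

  c1: issue SUB r3<-Add1  regs: r0:4,r1:2,r2:9,r3:Add1,r4:5
  c2: issue MUL r0<-Mul1  regs: r0:Mul1,r1:2,r2:9,r3:Add1,r4:5
  c3: CDB Add1=2; issue MUL r2<-Mul2  regs: r0:Mul1,r1:2,r2:Mul2,r3:2,r4:5
  c4: stall  regs: r0:Mul1,r1:2,r2:Mul2,r3:2,r4:5
  c5: stall  regs: r0:Mul1,r1:2,r2:Mul2,r3:2,r4:5
  c6: stall  regs: r0:Mul1,r1:2,r2:Mul2,r3:2,r4:5
  c7: CDB Mul1=10; issue MUL r3<-Mul1  regs: r0:10,r1:2,r2:Mul2,r3:Mul1,r4:5
  c8: CDB Mul2=45; issue SUB r1<-Add1  regs: r0:10,r1:Add1,r2:45,r3:Mul1,r4:5
  c9: issue MUL r1<-Mul2  regs: r0:10,r1:Mul2,r2:45,r3:Mul1,r4:5
  c10: CDB Add1=-8; stall  regs: r0:10,r1:Mul2,r2:45,r3:Mul1,r4:5

STATUS = TAG Mul1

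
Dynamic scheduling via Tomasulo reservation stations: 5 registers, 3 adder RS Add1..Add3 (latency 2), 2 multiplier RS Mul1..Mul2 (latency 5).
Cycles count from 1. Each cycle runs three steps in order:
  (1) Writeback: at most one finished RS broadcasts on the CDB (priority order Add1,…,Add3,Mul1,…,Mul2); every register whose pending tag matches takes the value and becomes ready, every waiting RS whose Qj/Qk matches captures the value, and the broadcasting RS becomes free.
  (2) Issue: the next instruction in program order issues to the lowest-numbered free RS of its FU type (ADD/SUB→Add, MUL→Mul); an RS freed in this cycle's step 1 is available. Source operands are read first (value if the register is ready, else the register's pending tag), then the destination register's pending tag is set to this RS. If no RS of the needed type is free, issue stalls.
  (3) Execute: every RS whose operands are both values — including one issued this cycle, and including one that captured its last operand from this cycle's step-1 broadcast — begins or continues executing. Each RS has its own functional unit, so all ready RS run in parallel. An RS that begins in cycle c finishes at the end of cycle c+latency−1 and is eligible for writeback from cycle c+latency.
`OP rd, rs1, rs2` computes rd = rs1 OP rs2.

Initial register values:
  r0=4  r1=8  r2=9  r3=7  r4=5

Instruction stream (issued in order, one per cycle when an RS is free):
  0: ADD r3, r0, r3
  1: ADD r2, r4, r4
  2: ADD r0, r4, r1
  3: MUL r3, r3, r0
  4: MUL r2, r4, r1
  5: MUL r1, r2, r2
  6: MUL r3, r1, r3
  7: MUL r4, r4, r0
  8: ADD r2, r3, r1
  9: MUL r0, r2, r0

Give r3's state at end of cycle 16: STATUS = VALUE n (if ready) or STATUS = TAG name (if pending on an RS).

  c1: issue ADD r3<-Add1  regs: r0:4,r1:8,r2:9,r3:Add1,r4:5
  c2: issue ADD r2<-Add2  regs: r0:4,r1:8,r2:Add2,r3:Add1,r4:5
  c3: CDB Add1=11; issue ADD r0<-Add1  regs: r0:Add1,r1:8,r2:Add2,r3:11,r4:5
  c4: CDB Add2=10; issue MUL r3<-Mul1  regs: r0:Add1,r1:8,r2:10,r3:Mul1,r4:5
  c5: CDB Add1=13; issue MUL r2<-Mul2  regs: r0:13,r1:8,r2:Mul2,r3:Mul1,r4:5
  c6: stall  regs: r0:13,r1:8,r2:Mul2,r3:Mul1,r4:5
  c7: stall  regs: r0:13,r1:8,r2:Mul2,r3:Mul1,r4:5
  c8: stall  regs: r0:13,r1:8,r2:Mul2,r3:Mul1,r4:5
  c9: stall  regs: r0:13,r1:8,r2:Mul2,r3:Mul1,r4:5
  c10: CDB Mul1=143; issue MUL r1<-Mul1  regs: r0:13,r1:Mul1,r2:Mul2,r3:143,r4:5
  c11: CDB Mul2=40; issue MUL r3<-Mul2  regs: r0:13,r1:Mul1,r2:40,r3:Mul2,r4:5
  c12: stall  regs: r0:13,r1:Mul1,r2:40,r3:Mul2,r4:5
  c13: stall  regs: r0:13,r1:Mul1,r2:40,r3:Mul2,r4:5
  c14: stall  regs: r0:13,r1:Mul1,r2:40,r3:Mul2,r4:5
  c15: stall  regs: r0:13,r1:Mul1,r2:40,r3:Mul2,r4:5
  c16: CDB Mul1=1600; issue MUL r4<-Mul1  regs: r0:13,r1:1600,r2:40,r3:Mul2,r4:Mul1

STATUS = TAG Mul2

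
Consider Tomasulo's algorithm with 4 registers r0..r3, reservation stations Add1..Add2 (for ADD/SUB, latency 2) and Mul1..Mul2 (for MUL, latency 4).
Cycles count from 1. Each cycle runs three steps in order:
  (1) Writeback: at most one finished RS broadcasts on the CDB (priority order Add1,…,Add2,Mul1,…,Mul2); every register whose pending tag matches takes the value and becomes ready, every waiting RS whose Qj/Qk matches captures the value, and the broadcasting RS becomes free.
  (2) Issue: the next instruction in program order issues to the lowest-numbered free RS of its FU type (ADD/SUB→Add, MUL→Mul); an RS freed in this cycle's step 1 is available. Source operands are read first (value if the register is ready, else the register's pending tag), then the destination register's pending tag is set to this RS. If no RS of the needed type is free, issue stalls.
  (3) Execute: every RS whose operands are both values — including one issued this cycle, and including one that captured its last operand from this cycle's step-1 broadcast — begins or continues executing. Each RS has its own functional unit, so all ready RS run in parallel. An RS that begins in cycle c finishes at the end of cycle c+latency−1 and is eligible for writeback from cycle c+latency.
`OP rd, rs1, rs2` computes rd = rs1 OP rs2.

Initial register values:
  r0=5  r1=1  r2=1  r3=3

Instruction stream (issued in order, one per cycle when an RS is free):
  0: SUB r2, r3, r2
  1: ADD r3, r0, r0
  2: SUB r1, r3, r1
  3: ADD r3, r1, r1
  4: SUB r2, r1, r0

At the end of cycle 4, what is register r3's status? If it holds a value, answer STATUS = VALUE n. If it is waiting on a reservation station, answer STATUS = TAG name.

cycle 1: issue SUB r2<-Add1 // r0:5,r1:1,r2:Add1,r3:3
cycle 2: issue ADD r3<-Add2 // r0:5,r1:1,r2:Add1,r3:Add2
cycle 3: CDB Add1=2; issue SUB r1<-Add1 // r0:5,r1:Add1,r2:2,r3:Add2
cycle 4: CDB Add2=10; issue ADD r3<-Add2 // r0:5,r1:Add1,r2:2,r3:Add2

STATUS = TAG Add2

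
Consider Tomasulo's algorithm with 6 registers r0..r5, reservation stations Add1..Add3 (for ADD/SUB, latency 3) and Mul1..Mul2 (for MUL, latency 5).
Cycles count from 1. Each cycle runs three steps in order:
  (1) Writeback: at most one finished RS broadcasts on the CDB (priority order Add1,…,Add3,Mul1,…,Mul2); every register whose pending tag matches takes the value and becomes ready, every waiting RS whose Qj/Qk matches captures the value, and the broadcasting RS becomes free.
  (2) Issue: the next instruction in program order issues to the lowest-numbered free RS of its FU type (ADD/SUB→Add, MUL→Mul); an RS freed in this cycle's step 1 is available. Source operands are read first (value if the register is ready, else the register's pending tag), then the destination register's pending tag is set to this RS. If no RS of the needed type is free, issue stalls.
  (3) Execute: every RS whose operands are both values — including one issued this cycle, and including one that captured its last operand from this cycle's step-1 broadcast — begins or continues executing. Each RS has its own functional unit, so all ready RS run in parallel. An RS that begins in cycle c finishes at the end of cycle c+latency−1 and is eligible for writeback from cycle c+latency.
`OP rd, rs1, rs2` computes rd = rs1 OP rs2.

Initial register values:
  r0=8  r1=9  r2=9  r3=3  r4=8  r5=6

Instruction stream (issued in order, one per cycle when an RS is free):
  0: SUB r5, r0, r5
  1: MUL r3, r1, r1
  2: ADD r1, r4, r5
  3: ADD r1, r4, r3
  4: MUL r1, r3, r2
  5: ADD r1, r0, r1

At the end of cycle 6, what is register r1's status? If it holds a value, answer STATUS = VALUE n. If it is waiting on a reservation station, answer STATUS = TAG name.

c1: issue SUB r5<-Add1 | r0:8,r1:9,r2:9,r3:3,r4:8,r5:Add1
c2: issue MUL r3<-Mul1 | r0:8,r1:9,r2:9,r3:Mul1,r4:8,r5:Add1
c3: issue ADD r1<-Add2 | r0:8,r1:Add2,r2:9,r3:Mul1,r4:8,r5:Add1
c4: CDB Add1=2; issue ADD r1<-Add1 | r0:8,r1:Add1,r2:9,r3:Mul1,r4:8,r5:2
c5: issue MUL r1<-Mul2 | r0:8,r1:Mul2,r2:9,r3:Mul1,r4:8,r5:2
c6: issue ADD r1<-Add3 | r0:8,r1:Add3,r2:9,r3:Mul1,r4:8,r5:2

STATUS = TAG Add3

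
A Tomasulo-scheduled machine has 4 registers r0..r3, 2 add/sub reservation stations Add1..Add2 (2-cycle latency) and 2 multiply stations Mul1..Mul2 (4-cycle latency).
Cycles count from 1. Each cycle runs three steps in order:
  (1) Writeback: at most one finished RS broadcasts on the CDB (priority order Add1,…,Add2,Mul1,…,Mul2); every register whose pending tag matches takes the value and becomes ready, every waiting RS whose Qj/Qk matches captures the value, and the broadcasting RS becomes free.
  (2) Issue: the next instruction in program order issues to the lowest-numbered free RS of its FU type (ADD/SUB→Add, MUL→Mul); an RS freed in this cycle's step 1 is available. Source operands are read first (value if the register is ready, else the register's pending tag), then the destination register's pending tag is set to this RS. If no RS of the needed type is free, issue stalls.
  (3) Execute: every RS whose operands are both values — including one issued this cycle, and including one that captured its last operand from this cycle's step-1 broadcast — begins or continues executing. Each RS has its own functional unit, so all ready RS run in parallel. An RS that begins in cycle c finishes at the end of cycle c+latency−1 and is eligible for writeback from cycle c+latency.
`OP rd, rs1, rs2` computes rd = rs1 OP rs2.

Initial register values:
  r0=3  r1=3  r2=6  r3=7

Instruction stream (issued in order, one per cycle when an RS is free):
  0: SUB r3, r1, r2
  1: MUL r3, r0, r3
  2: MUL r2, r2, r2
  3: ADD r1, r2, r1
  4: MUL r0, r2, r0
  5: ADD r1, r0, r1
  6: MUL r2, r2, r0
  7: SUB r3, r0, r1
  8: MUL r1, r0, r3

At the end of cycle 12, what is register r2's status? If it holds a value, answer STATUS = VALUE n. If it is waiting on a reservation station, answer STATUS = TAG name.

STATUS = TAG Mul2

c1: issue SUB r3<-Add1 | r0:3,r1:3,r2:6,r3:Add1
c2: issue MUL r3<-Mul1 | r0:3,r1:3,r2:6,r3:Mul1
c3: CDB Add1=-3; issue MUL r2<-Mul2 | r0:3,r1:3,r2:Mul2,r3:Mul1
c4: issue ADD r1<-Add1 | r0:3,r1:Add1,r2:Mul2,r3:Mul1
c5: stall | r0:3,r1:Add1,r2:Mul2,r3:Mul1
c6: stall | r0:3,r1:Add1,r2:Mul2,r3:Mul1
c7: CDB Mul1=-9; issue MUL r0<-Mul1 | r0:Mul1,r1:Add1,r2:Mul2,r3:-9
c8: CDB Mul2=36; issue ADD r1<-Add2 | r0:Mul1,r1:Add2,r2:36,r3:-9
c9: issue MUL r2<-Mul2 | r0:Mul1,r1:Add2,r2:Mul2,r3:-9
c10: CDB Add1=39; issue SUB r3<-Add1 | r0:Mul1,r1:Add2,r2:Mul2,r3:Add1
c11: stall | r0:Mul1,r1:Add2,r2:Mul2,r3:Add1
c12: CDB Mul1=108; issue MUL r1<-Mul1 | r0:108,r1:Mul1,r2:Mul2,r3:Add1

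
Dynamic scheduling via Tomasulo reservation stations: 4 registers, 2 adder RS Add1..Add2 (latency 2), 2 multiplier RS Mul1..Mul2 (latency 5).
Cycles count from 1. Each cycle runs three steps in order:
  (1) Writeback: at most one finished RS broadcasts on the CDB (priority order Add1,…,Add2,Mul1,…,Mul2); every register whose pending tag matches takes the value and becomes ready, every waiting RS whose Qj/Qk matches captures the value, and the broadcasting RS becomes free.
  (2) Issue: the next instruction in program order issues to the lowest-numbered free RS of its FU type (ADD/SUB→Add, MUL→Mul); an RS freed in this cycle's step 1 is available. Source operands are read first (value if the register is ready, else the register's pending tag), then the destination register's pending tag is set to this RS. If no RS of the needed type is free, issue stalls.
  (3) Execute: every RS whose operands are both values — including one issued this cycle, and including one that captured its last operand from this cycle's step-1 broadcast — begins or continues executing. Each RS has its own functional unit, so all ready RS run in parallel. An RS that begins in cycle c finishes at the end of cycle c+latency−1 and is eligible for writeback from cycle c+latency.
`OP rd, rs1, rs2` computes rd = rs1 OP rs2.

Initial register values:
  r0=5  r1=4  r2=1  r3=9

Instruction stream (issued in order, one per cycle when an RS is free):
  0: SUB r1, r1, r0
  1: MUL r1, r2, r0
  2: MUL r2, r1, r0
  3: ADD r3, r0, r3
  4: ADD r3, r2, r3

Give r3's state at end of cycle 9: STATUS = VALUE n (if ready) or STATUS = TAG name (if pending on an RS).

STATUS = TAG Add2

cycle 1: issue SUB r1<-Add1 // r0:5,r1:Add1,r2:1,r3:9
cycle 2: issue MUL r1<-Mul1 // r0:5,r1:Mul1,r2:1,r3:9
cycle 3: CDB Add1=-1; issue MUL r2<-Mul2 // r0:5,r1:Mul1,r2:Mul2,r3:9
cycle 4: issue ADD r3<-Add1 // r0:5,r1:Mul1,r2:Mul2,r3:Add1
cycle 5: issue ADD r3<-Add2 // r0:5,r1:Mul1,r2:Mul2,r3:Add2
cycle 6: CDB Add1=14 // r0:5,r1:Mul1,r2:Mul2,r3:Add2
cycle 7: CDB Mul1=5 // r0:5,r1:5,r2:Mul2,r3:Add2
cycle 8: - // r0:5,r1:5,r2:Mul2,r3:Add2
cycle 9: - // r0:5,r1:5,r2:Mul2,r3:Add2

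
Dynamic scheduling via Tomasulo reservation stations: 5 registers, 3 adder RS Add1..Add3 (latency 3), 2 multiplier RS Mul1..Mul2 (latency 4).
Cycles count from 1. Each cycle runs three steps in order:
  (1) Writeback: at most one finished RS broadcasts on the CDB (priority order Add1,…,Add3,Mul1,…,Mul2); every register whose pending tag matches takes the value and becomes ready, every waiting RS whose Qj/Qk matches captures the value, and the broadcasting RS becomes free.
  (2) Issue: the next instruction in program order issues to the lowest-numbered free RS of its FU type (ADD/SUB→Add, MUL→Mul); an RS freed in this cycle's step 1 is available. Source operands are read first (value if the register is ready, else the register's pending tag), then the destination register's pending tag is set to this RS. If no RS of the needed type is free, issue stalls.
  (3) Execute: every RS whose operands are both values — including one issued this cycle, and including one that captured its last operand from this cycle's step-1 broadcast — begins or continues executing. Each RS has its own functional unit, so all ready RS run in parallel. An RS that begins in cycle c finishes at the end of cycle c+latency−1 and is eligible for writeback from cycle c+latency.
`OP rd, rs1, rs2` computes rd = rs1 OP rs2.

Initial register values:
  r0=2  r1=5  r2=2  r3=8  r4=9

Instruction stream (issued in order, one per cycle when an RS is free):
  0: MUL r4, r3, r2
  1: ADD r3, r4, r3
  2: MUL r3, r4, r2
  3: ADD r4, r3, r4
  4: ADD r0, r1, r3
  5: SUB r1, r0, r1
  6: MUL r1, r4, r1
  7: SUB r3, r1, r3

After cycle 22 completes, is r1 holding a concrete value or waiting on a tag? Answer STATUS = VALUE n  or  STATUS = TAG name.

cycle 1: issue MUL r4<-Mul1 // r0:2,r1:5,r2:2,r3:8,r4:Mul1
cycle 2: issue ADD r3<-Add1 // r0:2,r1:5,r2:2,r3:Add1,r4:Mul1
cycle 3: issue MUL r3<-Mul2 // r0:2,r1:5,r2:2,r3:Mul2,r4:Mul1
cycle 4: issue ADD r4<-Add2 // r0:2,r1:5,r2:2,r3:Mul2,r4:Add2
cycle 5: CDB Mul1=16; issue ADD r0<-Add3 // r0:Add3,r1:5,r2:2,r3:Mul2,r4:Add2
cycle 6: stall // r0:Add3,r1:5,r2:2,r3:Mul2,r4:Add2
cycle 7: stall // r0:Add3,r1:5,r2:2,r3:Mul2,r4:Add2
cycle 8: CDB Add1=24; issue SUB r1<-Add1 // r0:Add3,r1:Add1,r2:2,r3:Mul2,r4:Add2
cycle 9: CDB Mul2=32; issue MUL r1<-Mul1 // r0:Add3,r1:Mul1,r2:2,r3:32,r4:Add2
cycle 10: stall // r0:Add3,r1:Mul1,r2:2,r3:32,r4:Add2
cycle 11: stall // r0:Add3,r1:Mul1,r2:2,r3:32,r4:Add2
cycle 12: CDB Add2=48; issue SUB r3<-Add2 // r0:Add3,r1:Mul1,r2:2,r3:Add2,r4:48
cycle 13: CDB Add3=37 // r0:37,r1:Mul1,r2:2,r3:Add2,r4:48
cycle 14: - // r0:37,r1:Mul1,r2:2,r3:Add2,r4:48
cycle 15: - // r0:37,r1:Mul1,r2:2,r3:Add2,r4:48
cycle 16: CDB Add1=32 // r0:37,r1:Mul1,r2:2,r3:Add2,r4:48
cycle 17: - // r0:37,r1:Mul1,r2:2,r3:Add2,r4:48
cycle 18: - // r0:37,r1:Mul1,r2:2,r3:Add2,r4:48
cycle 19: - // r0:37,r1:Mul1,r2:2,r3:Add2,r4:48
cycle 20: CDB Mul1=1536 // r0:37,r1:1536,r2:2,r3:Add2,r4:48
cycle 21: - // r0:37,r1:1536,r2:2,r3:Add2,r4:48
cycle 22: - // r0:37,r1:1536,r2:2,r3:Add2,r4:48

STATUS = VALUE 1536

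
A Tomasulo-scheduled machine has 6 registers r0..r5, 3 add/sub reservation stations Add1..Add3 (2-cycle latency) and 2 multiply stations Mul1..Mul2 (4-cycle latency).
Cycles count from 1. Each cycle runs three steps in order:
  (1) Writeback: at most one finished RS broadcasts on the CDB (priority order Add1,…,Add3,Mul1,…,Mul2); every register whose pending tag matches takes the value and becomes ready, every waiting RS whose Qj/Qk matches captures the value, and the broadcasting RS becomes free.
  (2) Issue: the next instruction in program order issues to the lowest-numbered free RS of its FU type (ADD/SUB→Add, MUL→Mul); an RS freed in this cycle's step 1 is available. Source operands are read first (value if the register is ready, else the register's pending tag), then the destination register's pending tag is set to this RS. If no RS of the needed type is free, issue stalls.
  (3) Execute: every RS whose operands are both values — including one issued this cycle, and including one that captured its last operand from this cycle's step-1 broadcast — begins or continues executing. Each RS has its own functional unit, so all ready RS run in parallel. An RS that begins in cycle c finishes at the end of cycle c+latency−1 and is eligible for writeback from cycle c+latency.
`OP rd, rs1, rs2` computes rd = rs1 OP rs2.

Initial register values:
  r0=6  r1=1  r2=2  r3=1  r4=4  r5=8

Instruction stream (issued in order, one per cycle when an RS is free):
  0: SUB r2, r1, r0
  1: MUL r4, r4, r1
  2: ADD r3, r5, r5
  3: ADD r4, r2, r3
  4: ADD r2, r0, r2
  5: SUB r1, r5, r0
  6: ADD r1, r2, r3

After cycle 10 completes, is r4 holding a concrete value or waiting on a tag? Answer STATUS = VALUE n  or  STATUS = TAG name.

cycle 1: issue SUB r2<-Add1 // r0:6,r1:1,r2:Add1,r3:1,r4:4,r5:8
cycle 2: issue MUL r4<-Mul1 // r0:6,r1:1,r2:Add1,r3:1,r4:Mul1,r5:8
cycle 3: CDB Add1=-5; issue ADD r3<-Add1 // r0:6,r1:1,r2:-5,r3:Add1,r4:Mul1,r5:8
cycle 4: issue ADD r4<-Add2 // r0:6,r1:1,r2:-5,r3:Add1,r4:Add2,r5:8
cycle 5: CDB Add1=16; issue ADD r2<-Add1 // r0:6,r1:1,r2:Add1,r3:16,r4:Add2,r5:8
cycle 6: CDB Mul1=4; issue SUB r1<-Add3 // r0:6,r1:Add3,r2:Add1,r3:16,r4:Add2,r5:8
cycle 7: CDB Add1=1; issue ADD r1<-Add1 // r0:6,r1:Add1,r2:1,r3:16,r4:Add2,r5:8
cycle 8: CDB Add2=11 // r0:6,r1:Add1,r2:1,r3:16,r4:11,r5:8
cycle 9: CDB Add1=17 // r0:6,r1:17,r2:1,r3:16,r4:11,r5:8
cycle 10: CDB Add3=2 // r0:6,r1:17,r2:1,r3:16,r4:11,r5:8

STATUS = VALUE 11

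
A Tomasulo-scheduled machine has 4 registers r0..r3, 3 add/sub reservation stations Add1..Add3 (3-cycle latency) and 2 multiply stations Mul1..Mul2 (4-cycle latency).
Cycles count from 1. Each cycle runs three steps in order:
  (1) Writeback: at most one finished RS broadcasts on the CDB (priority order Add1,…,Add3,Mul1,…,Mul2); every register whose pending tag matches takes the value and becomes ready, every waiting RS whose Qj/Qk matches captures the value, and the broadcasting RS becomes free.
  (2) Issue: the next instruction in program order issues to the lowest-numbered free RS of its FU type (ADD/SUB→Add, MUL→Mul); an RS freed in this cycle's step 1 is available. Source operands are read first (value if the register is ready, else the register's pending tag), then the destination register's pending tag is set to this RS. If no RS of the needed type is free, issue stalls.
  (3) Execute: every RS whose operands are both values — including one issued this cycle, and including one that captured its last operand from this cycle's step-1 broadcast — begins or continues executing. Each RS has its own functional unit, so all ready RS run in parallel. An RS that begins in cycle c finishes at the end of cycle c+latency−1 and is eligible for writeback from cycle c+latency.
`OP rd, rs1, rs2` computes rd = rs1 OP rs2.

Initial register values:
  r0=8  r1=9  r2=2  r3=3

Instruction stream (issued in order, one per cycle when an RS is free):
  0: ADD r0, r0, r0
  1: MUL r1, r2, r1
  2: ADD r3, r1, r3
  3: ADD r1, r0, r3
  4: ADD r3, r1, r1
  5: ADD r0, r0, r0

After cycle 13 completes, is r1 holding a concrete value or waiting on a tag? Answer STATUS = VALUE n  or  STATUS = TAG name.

  c1: issue ADD r0<-Add1  regs: r0:Add1,r1:9,r2:2,r3:3
  c2: issue MUL r1<-Mul1  regs: r0:Add1,r1:Mul1,r2:2,r3:3
  c3: issue ADD r3<-Add2  regs: r0:Add1,r1:Mul1,r2:2,r3:Add2
  c4: CDB Add1=16; issue ADD r1<-Add1  regs: r0:16,r1:Add1,r2:2,r3:Add2
  c5: issue ADD r3<-Add3  regs: r0:16,r1:Add1,r2:2,r3:Add3
  c6: CDB Mul1=18; stall  regs: r0:16,r1:Add1,r2:2,r3:Add3
  c7: stall  regs: r0:16,r1:Add1,r2:2,r3:Add3
  c8: stall  regs: r0:16,r1:Add1,r2:2,r3:Add3
  c9: CDB Add2=21; issue ADD r0<-Add2  regs: r0:Add2,r1:Add1,r2:2,r3:Add3
  c10: -  regs: r0:Add2,r1:Add1,r2:2,r3:Add3
  c11: -  regs: r0:Add2,r1:Add1,r2:2,r3:Add3
  c12: CDB Add1=37  regs: r0:Add2,r1:37,r2:2,r3:Add3
  c13: CDB Add2=32  regs: r0:32,r1:37,r2:2,r3:Add3

STATUS = VALUE 37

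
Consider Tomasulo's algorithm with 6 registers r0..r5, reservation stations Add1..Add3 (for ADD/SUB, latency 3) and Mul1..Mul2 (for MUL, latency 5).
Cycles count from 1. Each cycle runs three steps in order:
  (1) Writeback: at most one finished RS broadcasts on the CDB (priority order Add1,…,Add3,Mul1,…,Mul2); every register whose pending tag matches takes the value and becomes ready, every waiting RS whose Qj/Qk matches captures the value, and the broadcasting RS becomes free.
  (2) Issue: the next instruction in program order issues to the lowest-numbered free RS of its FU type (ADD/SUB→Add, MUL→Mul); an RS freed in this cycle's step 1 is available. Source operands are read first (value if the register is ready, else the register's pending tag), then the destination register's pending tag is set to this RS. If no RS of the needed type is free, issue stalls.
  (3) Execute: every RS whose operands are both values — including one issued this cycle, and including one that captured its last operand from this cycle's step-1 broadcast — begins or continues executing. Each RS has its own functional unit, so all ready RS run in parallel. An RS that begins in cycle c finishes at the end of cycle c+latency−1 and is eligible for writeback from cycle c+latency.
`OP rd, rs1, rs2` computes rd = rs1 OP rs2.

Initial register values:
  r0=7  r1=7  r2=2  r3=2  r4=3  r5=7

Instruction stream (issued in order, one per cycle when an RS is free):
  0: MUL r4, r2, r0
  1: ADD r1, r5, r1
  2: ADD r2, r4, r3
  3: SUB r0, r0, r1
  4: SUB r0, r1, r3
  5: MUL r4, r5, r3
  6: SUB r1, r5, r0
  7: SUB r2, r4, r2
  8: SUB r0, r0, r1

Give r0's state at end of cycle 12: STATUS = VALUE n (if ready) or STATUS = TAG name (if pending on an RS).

STATUS = TAG Add3

c1: issue MUL r4<-Mul1 | r0:7,r1:7,r2:2,r3:2,r4:Mul1,r5:7
c2: issue ADD r1<-Add1 | r0:7,r1:Add1,r2:2,r3:2,r4:Mul1,r5:7
c3: issue ADD r2<-Add2 | r0:7,r1:Add1,r2:Add2,r3:2,r4:Mul1,r5:7
c4: issue SUB r0<-Add3 | r0:Add3,r1:Add1,r2:Add2,r3:2,r4:Mul1,r5:7
c5: CDB Add1=14; issue SUB r0<-Add1 | r0:Add1,r1:14,r2:Add2,r3:2,r4:Mul1,r5:7
c6: CDB Mul1=14; issue MUL r4<-Mul1 | r0:Add1,r1:14,r2:Add2,r3:2,r4:Mul1,r5:7
c7: stall | r0:Add1,r1:14,r2:Add2,r3:2,r4:Mul1,r5:7
c8: CDB Add1=12; issue SUB r1<-Add1 | r0:12,r1:Add1,r2:Add2,r3:2,r4:Mul1,r5:7
c9: CDB Add2=16; issue SUB r2<-Add2 | r0:12,r1:Add1,r2:Add2,r3:2,r4:Mul1,r5:7
c10: CDB Add3=-7; issue SUB r0<-Add3 | r0:Add3,r1:Add1,r2:Add2,r3:2,r4:Mul1,r5:7
c11: CDB Add1=-5 | r0:Add3,r1:-5,r2:Add2,r3:2,r4:Mul1,r5:7
c12: CDB Mul1=14 | r0:Add3,r1:-5,r2:Add2,r3:2,r4:14,r5:7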